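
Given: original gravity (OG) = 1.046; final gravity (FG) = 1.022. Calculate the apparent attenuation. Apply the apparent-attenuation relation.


AA = (OG − FG)/(OG − 1) · 100
AA = (1.046 − 1.022)/(1.046 − 1) · 100

52.1739 %


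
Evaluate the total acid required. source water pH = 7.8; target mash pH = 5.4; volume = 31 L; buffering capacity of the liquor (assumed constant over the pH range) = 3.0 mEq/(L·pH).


acid = buffering capacity · (pH_source − pH_target) · V
acid = 3.0 · (7.8 − 5.4) · 31

223.2000 mEq


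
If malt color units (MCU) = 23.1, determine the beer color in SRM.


SRM = 1.4922 · MCU^0.6859
SRM = 1.4922 · 23.1^0.6859

12.8567 SRM


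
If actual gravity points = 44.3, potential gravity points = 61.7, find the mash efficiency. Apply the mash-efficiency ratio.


efficiency = actual / potential × 100
efficiency = 44.3 / 61.7 × 100

71.7990 %


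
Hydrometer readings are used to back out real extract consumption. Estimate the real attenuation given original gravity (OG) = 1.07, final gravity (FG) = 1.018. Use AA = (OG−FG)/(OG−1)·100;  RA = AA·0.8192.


AA = (1.07 − 1.018)/(1.07 − 1)·100 = 74.2857
RA = 74.2857·0.8192

60.8549 %


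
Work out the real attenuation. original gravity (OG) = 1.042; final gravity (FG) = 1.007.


AA = (OG−FG)/(OG−1)·100;  RA = AA·0.8192
AA = (1.042 − 1.007)/(1.042 − 1)·100 = 83.3333
RA = 83.3333·0.8192

68.2667 %


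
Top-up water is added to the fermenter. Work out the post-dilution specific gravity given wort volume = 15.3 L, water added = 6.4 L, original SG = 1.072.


SG_new = 1 + (SG_old − 1)·V_old/(V_old + V_water)
pts = (1.072 − 1)·1000·15.3/(15.3 + 6.4) = 50.7650
SG_new = 1 + 50.7650/1000

1.0508


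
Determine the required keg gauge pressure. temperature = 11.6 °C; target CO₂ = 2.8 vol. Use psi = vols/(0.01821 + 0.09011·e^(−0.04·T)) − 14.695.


psi = 2.8/(0.01821 + 0.09011·e^(−0.04·11.6)) − 14.695

22.7042 psi


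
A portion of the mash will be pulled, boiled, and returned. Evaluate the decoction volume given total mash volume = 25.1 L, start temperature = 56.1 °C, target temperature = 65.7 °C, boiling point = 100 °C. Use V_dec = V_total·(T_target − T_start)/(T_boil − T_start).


V_dec = 25.1·(65.7 − 56.1)/(100 − 56.1)

5.4888 L


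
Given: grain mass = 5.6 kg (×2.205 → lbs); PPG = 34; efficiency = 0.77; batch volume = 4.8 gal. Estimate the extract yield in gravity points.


points = lbs × PPG × eff / vol
lbs = 5.6 × 2.205 = 12.3480
points = 12.3480 × 34 × 0.77 / 4.8

67.3481 points


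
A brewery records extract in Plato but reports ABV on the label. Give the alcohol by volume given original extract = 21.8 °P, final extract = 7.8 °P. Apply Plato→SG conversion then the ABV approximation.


SG = 259/(259 − P);  ABV = (OG − FG)·131.25
OG = 259/(259 − 21.8) = 1.0919
FG = 259/(259 − 7.8) = 1.0311
ABV = (1.0919 − 1.0311)·131.25

7.9872 % ABV


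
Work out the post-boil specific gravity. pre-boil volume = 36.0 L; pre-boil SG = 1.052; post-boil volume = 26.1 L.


SG_post = 1 + (SG_pre − 1)·V_pre/V_post
pts_pre = (1.052 − 1)·1000 = 52.0000
pts_post = 52.0000·36.0/26.1 = 71.7241
SG_post = 1 + 71.7241/1000

1.0717


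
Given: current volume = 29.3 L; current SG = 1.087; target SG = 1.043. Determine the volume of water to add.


V_water = V·((SG_curr − 1)/(SG_target − 1) − 1)
V_water = 29.3·((1.087 − 1)/(1.043 − 1) − 1)

29.9814 L


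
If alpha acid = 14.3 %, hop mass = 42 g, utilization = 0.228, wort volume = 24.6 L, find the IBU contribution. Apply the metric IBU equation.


IBU = (α/100)·mass·U·1000 / V
IBU = (14.3/100)·42·0.228·1000 / 24.6

55.6654 IBU


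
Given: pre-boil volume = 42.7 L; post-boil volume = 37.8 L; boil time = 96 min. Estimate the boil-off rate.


rate = (V_pre − V_post) / (t_min/60)
rate = (42.7 − 37.8) / (96/60)

3.0625 L/hr


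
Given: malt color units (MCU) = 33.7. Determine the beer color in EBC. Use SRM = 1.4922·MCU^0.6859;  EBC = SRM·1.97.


SRM = 1.4922·33.7^0.6859 = 16.6582
EBC = 16.6582·1.97

32.8167 EBC


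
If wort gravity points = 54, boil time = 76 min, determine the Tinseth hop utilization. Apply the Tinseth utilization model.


U = 1.65·0.000125^(GP/1000) · (1 − e^(−0.04·t))/4.15
bigness = 1.65·0.000125^(54/1000) = 1.0156
boil_factor = (1 − e^(−0.04·76))/4.15 = 0.2294
U = 1.0156 · 0.2294

0.2330


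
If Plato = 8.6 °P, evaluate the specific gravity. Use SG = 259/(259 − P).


SG = 259/(259 − 8.6)

1.0343


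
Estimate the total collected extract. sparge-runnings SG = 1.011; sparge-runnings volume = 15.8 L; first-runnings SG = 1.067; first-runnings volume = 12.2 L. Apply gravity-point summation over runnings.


total = Σ (SG_i − 1)·1000·V_i
first = (1.067 − 1)·1000·12.2 = 817.4000
sparge = (1.011 − 1)·1000·15.8 = 173.8000
total = 817.4000 + 173.8000

991.2000 gravity·L


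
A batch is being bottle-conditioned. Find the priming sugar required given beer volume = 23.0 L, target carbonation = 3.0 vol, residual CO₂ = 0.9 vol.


sugar = (target − residual)·4.0·V
sugar = (3.0 − 0.9)·4.0·23.0

193.2000 g


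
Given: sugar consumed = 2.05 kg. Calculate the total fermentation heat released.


Q = m_sugar · 590 kJ/kg
Q = 2.05 · 590

1209.5000 kJ


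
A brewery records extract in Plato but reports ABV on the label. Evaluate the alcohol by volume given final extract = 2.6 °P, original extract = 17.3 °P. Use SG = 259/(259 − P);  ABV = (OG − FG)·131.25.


OG = 259/(259 − 17.3) = 1.0716
FG = 259/(259 − 2.6) = 1.0101
ABV = (1.0716 − 1.0101)·131.25

8.0635 % ABV


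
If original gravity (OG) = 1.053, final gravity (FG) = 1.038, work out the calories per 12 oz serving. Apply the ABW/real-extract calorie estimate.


ABW = (OG−FG)·131.25·0.79/FG;  °P = 259 − 259/SG (for OG→OE and FG→AE);  RE = 0.1808·OE + 0.8192·AE;  Cal = (6.9·ABW + 4·(RE−0.1))·FG·3.55
ABW = (1.053 − 1.038)·131.25·0.79/1.038 = 1.4984
OE = 259 − 259/1.053 = 13.0361 °P
AE = 259 − 259/1.038 = 9.4817 °P
RE = 0.1808·13.0361 + 0.8192·9.4817 = 10.1243 °P
Cal = (6.9·1.4984 + 4·(10.1243−0.1))·1.038·3.55

185.8520 kcal


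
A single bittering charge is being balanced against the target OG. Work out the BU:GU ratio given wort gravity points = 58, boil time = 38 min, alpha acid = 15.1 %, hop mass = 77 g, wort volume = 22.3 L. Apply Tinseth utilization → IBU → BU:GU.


U = 1.65·0.000125^(GP/1000)·(1−e^(−0.04t))/4.15;  IBU = (α/100)·m·U·1000/V;  BU:GU = IBU/GP
U = 1.65·0.000125^(58/1000)·(1−e^(−0.04·38))/4.15 = 0.1844
IBU = (15.1/100)·77·0.1844·1000/22.3 = 96.1680
BU:GU = 96.1680/58

1.6581


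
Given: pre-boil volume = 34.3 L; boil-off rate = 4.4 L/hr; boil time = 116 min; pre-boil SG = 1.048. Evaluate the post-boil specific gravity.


V_post = V_pre − rate·(t/60);  SG_post = 1 + (SG_pre−1)·V_pre/V_post
V_post = 34.3 − 4.4·(116/60) = 25.7933
SG_post = 1 + (1.048 − 1)·34.3/25.7933

1.0638


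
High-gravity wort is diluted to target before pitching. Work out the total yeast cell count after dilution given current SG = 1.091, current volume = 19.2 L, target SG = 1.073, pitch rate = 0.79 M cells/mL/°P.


V_w = V·((SG_c−1)/(SG_t−1)−1);  °P = 259 − 259/SG_t;  cells = rate·(V+V_w)·°P
V_w = 19.2·((1.091−1)/(1.073−1)−1) = 4.7342
V_final = 19.2 + 4.7342 = 23.9342
°P = 259 − 259/1.073 = 17.6207
cells = 0.79·23.9342·17.6207

333.1730 billion cells


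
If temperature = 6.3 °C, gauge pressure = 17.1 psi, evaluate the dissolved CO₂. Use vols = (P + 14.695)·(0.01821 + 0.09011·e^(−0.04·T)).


vols = (17.1 + 14.695)·(0.01821 + 0.09011·e^(−0.04·6.3))

2.8058 volumes


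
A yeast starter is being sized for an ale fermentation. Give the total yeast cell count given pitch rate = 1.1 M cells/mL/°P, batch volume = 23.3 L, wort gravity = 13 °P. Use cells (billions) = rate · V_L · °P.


cells = 1.1 · 23.3 · 13

333.1900 billion cells


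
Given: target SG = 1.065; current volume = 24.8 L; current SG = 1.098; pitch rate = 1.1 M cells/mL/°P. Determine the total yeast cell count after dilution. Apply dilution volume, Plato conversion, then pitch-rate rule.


V_w = V·((SG_c−1)/(SG_t−1)−1);  °P = 259 − 259/SG_t;  cells = rate·(V+V_w)·°P
V_w = 24.8·((1.098−1)/(1.065−1)−1) = 12.5908
V_final = 24.8 + 12.5908 = 37.3908
°P = 259 − 259/1.065 = 15.8075
cells = 1.1·37.3908·15.8075

650.1605 billion cells


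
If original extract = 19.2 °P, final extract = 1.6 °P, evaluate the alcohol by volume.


SG = 259/(259 − P);  ABV = (OG − FG)·131.25
OG = 259/(259 − 19.2) = 1.0801
FG = 259/(259 − 1.6) = 1.0062
ABV = (1.0801 − 1.0062)·131.25

9.6929 % ABV


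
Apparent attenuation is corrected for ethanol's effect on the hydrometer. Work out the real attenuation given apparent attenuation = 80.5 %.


RA = AA · 0.8192
RA = 80.5 · 0.8192

65.9456 %


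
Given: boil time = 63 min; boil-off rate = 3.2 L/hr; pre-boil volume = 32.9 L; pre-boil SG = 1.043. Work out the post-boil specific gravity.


V_post = V_pre − rate·(t/60);  SG_post = 1 + (SG_pre−1)·V_pre/V_post
V_post = 32.9 − 3.2·(63/60) = 29.5400
SG_post = 1 + (1.043 − 1)·32.9/29.5400

1.0479


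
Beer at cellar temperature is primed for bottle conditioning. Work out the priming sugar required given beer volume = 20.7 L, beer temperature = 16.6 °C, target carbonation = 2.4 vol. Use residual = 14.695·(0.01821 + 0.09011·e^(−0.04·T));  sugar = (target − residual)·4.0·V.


residual = 14.695·(0.01821 + 0.09011·e^(−0.04·16.6)) = 0.9493
sugar = (2.4 − 0.9493)·4.0·20.7

120.1212 g


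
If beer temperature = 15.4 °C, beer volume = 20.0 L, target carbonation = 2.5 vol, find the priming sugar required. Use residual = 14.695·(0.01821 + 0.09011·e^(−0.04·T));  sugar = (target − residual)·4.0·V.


residual = 14.695·(0.01821 + 0.09011·e^(−0.04·15.4)) = 0.9828
sugar = (2.5 − 0.9828)·4.0·20.0

121.3777 g


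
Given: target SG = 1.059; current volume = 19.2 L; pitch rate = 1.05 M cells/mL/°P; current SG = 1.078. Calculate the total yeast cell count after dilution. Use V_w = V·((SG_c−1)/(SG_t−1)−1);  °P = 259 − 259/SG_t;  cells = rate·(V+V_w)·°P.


V_w = 19.2·((1.078−1)/(1.059−1)−1) = 6.1831
V_final = 19.2 + 6.1831 = 25.3831
°P = 259 − 259/1.059 = 14.4297
cells = 1.05·25.3831·14.4297

384.5820 billion cells


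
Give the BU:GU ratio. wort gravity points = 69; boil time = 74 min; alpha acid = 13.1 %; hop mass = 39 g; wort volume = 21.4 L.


U = 1.65·0.000125^(GP/1000)·(1−e^(−0.04t))/4.15;  IBU = (α/100)·m·U·1000/V;  BU:GU = IBU/GP
U = 1.65·0.000125^(69/1000)·(1−e^(−0.04·74))/4.15 = 0.2028
IBU = (13.1/100)·39·0.2028·1000/21.4 = 48.4101
BU:GU = 48.4101/69

0.7016


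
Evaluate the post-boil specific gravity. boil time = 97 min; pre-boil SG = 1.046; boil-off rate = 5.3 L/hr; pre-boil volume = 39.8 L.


V_post = V_pre − rate·(t/60);  SG_post = 1 + (SG_pre−1)·V_pre/V_post
V_post = 39.8 − 5.3·(97/60) = 31.2317
SG_post = 1 + (1.046 − 1)·39.8/31.2317

1.0586


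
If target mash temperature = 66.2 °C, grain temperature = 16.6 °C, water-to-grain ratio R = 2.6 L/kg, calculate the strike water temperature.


T_strike = (0.41/R)·(T_mash − T_grain) + T_mash
T_strike = (0.41/2.6)·(66.2 − 16.6) + 66.2

74.0215 °C


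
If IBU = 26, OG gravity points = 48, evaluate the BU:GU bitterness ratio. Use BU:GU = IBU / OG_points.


BU:GU = 26 / 48

0.5417


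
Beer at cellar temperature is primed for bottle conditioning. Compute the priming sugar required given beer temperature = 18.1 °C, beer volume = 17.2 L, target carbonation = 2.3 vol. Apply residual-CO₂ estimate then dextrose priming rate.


residual = 14.695·(0.01821 + 0.09011·e^(−0.04·T));  sugar = (target − residual)·4.0·V
residual = 14.695·(0.01821 + 0.09011·e^(−0.04·18.1)) = 0.9096
sugar = (2.3 − 0.9096)·4.0·17.2

95.6620 g


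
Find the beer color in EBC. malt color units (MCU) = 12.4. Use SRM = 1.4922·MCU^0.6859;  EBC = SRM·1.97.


SRM = 1.4922·12.4^0.6859 = 8.3908
EBC = 8.3908·1.97

16.5299 EBC


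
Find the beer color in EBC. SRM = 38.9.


EBC = SRM · 1.97
EBC = 38.9 · 1.97

76.6330 EBC


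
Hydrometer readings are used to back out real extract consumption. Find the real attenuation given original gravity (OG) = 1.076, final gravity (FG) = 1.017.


AA = (OG−FG)/(OG−1)·100;  RA = AA·0.8192
AA = (1.076 − 1.017)/(1.076 − 1)·100 = 77.6316
RA = 77.6316·0.8192

63.5958 %


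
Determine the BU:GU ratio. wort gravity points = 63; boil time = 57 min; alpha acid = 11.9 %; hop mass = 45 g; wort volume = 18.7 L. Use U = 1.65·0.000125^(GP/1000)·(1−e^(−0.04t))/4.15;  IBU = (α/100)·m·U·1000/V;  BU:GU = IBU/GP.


U = 1.65·0.000125^(63/1000)·(1−e^(−0.04·57))/4.15 = 0.2026
IBU = (11.9/100)·45·0.2026·1000/18.7 = 58.0227
BU:GU = 58.0227/63

0.9210


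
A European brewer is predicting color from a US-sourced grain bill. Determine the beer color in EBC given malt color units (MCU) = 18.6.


SRM = 1.4922·MCU^0.6859;  EBC = SRM·1.97
SRM = 1.4922·18.6^0.6859 = 11.0812
EBC = 11.0812·1.97

21.8299 EBC


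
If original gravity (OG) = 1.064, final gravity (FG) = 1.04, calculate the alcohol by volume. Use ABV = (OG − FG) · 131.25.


ABV = (1.064 − 1.04) · 131.25

3.1500 % ABV


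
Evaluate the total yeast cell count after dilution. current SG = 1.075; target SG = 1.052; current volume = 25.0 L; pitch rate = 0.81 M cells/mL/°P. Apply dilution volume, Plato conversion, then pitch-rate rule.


V_w = V·((SG_c−1)/(SG_t−1)−1);  °P = 259 − 259/SG_t;  cells = rate·(V+V_w)·°P
V_w = 25.0·((1.075−1)/(1.052−1)−1) = 11.0577
V_final = 25.0 + 11.0577 = 36.0577
°P = 259 − 259/1.052 = 12.8023
cells = 0.81·36.0577·12.8023

373.9128 billion cells


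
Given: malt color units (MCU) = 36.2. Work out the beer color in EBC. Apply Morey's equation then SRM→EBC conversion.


SRM = 1.4922·MCU^0.6859;  EBC = SRM·1.97
SRM = 1.4922·36.2^0.6859 = 17.4963
EBC = 17.4963·1.97

34.4676 EBC


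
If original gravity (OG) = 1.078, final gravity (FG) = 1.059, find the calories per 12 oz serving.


ABW = (OG−FG)·131.25·0.79/FG;  °P = 259 − 259/SG (for OG→OE and FG→AE);  RE = 0.1808·OE + 0.8192·AE;  Cal = (6.9·ABW + 4·(RE−0.1))·FG·3.55
ABW = (1.078 − 1.059)·131.25·0.79/1.059 = 1.8603
OE = 259 − 259/1.078 = 18.7403 °P
AE = 259 − 259/1.059 = 14.4297 °P
RE = 0.1808·18.7403 + 0.8192·14.4297 = 15.2090 °P
Cal = (6.9·1.8603 + 4·(15.2090−0.1))·1.059·3.55

275.4629 kcal


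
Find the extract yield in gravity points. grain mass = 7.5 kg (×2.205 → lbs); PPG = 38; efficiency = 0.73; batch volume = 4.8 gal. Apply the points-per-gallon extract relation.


points = lbs × PPG × eff / vol
lbs = 7.5 × 2.205 = 16.5375
points = 16.5375 × 38 × 0.73 / 4.8

95.5730 points


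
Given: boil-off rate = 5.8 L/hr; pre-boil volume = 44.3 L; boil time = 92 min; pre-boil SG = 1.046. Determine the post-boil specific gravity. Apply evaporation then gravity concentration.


V_post = V_pre − rate·(t/60);  SG_post = 1 + (SG_pre−1)·V_pre/V_post
V_post = 44.3 − 5.8·(92/60) = 35.4067
SG_post = 1 + (1.046 − 1)·44.3/35.4067

1.0576


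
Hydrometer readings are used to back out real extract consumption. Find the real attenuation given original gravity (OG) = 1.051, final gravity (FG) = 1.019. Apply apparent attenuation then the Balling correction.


AA = (OG−FG)/(OG−1)·100;  RA = AA·0.8192
AA = (1.051 − 1.019)/(1.051 − 1)·100 = 62.7451
RA = 62.7451·0.8192

51.4008 %


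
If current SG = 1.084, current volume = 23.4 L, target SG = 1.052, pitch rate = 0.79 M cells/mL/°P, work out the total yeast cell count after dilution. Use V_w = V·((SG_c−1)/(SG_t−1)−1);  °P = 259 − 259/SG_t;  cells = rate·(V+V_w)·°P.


V_w = 23.4·((1.084−1)/(1.052−1)−1) = 14.4000
V_final = 23.4 + 14.4000 = 37.8000
°P = 259 − 259/1.052 = 12.8023
cells = 0.79·37.8000·12.8023

382.3017 billion cells


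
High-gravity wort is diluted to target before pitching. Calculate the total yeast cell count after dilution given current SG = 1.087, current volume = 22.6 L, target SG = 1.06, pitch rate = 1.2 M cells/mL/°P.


V_w = V·((SG_c−1)/(SG_t−1)−1);  °P = 259 − 259/SG_t;  cells = rate·(V+V_w)·°P
V_w = 22.6·((1.087−1)/(1.06−1)−1) = 10.1700
V_final = 22.6 + 10.1700 = 32.7700
°P = 259 − 259/1.06 = 14.6604
cells = 1.2·32.7700·14.6604

576.5047 billion cells


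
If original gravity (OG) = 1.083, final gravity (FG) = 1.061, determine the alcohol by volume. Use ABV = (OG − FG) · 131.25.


ABV = (1.083 − 1.061) · 131.25

2.8875 % ABV


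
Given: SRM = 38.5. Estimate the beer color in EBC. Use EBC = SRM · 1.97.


EBC = 38.5 · 1.97

75.8450 EBC


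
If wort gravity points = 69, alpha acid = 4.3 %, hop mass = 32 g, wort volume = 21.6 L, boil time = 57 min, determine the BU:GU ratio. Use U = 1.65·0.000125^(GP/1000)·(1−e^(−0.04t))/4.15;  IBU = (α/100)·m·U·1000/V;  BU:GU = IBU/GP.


U = 1.65·0.000125^(69/1000)·(1−e^(−0.04·57))/4.15 = 0.1920
IBU = (4.3/100)·32·0.1920·1000/21.6 = 12.2300
BU:GU = 12.2300/69

0.1772


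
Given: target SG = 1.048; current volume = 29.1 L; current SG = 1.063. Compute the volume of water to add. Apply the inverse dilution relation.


V_water = V·((SG_curr − 1)/(SG_target − 1) − 1)
V_water = 29.1·((1.063 − 1)/(1.048 − 1) − 1)

9.0937 L


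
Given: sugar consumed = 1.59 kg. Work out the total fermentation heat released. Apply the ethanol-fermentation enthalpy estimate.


Q = m_sugar · 590 kJ/kg
Q = 1.59 · 590

938.1000 kJ


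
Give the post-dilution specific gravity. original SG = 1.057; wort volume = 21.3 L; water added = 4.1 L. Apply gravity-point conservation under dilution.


SG_new = 1 + (SG_old − 1)·V_old/(V_old + V_water)
pts = (1.057 − 1)·1000·21.3/(21.3 + 4.1) = 47.7992
SG_new = 1 + 47.7992/1000

1.0478


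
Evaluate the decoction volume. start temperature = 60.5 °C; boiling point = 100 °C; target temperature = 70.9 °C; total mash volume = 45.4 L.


V_dec = V_total·(T_target − T_start)/(T_boil − T_start)
V_dec = 45.4·(70.9 − 60.5)/(100 − 60.5)

11.9534 L


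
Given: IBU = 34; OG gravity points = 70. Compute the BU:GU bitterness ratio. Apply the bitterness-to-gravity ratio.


BU:GU = IBU / OG_points
BU:GU = 34 / 70

0.4857


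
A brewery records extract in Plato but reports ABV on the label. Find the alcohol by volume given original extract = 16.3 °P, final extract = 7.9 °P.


SG = 259/(259 − P);  ABV = (OG − FG)·131.25
OG = 259/(259 − 16.3) = 1.0672
FG = 259/(259 − 7.9) = 1.0315
ABV = (1.0672 − 1.0315)·131.25

4.6856 % ABV


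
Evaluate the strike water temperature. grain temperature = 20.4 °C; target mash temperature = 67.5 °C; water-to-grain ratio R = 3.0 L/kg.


T_strike = (0.41/R)·(T_mash − T_grain) + T_mash
T_strike = (0.41/3.0)·(67.5 − 20.4) + 67.5

73.9370 °C


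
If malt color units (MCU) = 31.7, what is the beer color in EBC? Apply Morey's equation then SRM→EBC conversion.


SRM = 1.4922·MCU^0.6859;  EBC = SRM·1.97
SRM = 1.4922·31.7^0.6859 = 15.9736
EBC = 15.9736·1.97

31.4680 EBC


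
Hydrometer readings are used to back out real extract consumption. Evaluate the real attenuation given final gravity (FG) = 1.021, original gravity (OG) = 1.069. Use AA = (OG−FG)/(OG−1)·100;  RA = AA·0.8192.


AA = (1.069 − 1.021)/(1.069 − 1)·100 = 69.5652
RA = 69.5652·0.8192

56.9878 %


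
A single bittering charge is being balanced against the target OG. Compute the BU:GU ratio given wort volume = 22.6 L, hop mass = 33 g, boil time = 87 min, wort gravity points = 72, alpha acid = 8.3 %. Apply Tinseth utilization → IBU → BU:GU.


U = 1.65·0.000125^(GP/1000)·(1−e^(−0.04t))/4.15;  IBU = (α/100)·m·U·1000/V;  BU:GU = IBU/GP
U = 1.65·0.000125^(72/1000)·(1−e^(−0.04·87))/4.15 = 0.2018
IBU = (8.3/100)·33·0.2018·1000/22.6 = 24.4516
BU:GU = 24.4516/72

0.3396


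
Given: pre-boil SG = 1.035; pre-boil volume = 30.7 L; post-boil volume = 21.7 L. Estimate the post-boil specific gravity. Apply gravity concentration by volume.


SG_post = 1 + (SG_pre − 1)·V_pre/V_post
pts_pre = (1.035 − 1)·1000 = 35.0000
pts_post = 35.0000·30.7/21.7 = 49.5161
SG_post = 1 + 49.5161/1000

1.0495


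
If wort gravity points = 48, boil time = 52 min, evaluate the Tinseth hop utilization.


U = 1.65·0.000125^(GP/1000) · (1 − e^(−0.04·t))/4.15
bigness = 1.65·0.000125^(48/1000) = 1.0719
boil_factor = (1 − e^(−0.04·52))/4.15 = 0.2109
U = 1.0719 · 0.2109

0.2260


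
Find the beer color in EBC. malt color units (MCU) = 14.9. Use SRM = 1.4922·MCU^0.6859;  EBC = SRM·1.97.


SRM = 1.4922·14.9^0.6859 = 9.5173
EBC = 9.5173·1.97

18.7492 EBC


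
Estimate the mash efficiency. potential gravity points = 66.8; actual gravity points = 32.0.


efficiency = actual / potential × 100
efficiency = 32.0 / 66.8 × 100

47.9042 %


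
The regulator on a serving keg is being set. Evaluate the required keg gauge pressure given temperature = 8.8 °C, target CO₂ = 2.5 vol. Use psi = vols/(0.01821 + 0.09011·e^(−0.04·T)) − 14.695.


psi = 2.5/(0.01821 + 0.09011·e^(−0.04·8.8)) − 14.695

15.9488 psi


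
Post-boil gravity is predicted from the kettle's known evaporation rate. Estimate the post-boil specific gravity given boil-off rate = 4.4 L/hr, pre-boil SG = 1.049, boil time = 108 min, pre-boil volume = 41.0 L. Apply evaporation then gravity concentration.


V_post = V_pre − rate·(t/60);  SG_post = 1 + (SG_pre−1)·V_pre/V_post
V_post = 41.0 − 4.4·(108/60) = 33.0800
SG_post = 1 + (1.049 − 1)·41.0/33.0800

1.0607


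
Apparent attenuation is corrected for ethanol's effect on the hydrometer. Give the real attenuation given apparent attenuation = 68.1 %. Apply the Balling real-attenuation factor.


RA = AA · 0.8192
RA = 68.1 · 0.8192

55.7875 %


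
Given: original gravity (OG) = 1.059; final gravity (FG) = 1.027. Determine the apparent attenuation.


AA = (OG − FG)/(OG − 1) · 100
AA = (1.059 − 1.027)/(1.059 − 1) · 100

54.2373 %


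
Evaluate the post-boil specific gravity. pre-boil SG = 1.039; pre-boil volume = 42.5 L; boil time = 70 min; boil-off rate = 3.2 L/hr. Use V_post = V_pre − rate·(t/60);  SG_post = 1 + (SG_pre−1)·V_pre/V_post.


V_post = 42.5 − 3.2·(70/60) = 38.7667
SG_post = 1 + (1.039 − 1)·42.5/38.7667

1.0428


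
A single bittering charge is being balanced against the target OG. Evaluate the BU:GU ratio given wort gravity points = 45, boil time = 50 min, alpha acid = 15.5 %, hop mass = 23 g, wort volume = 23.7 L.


U = 1.65·0.000125^(GP/1000)·(1−e^(−0.04t))/4.15;  IBU = (α/100)·m·U·1000/V;  BU:GU = IBU/GP
U = 1.65·0.000125^(45/1000)·(1−e^(−0.04·50))/4.15 = 0.2294
IBU = (15.5/100)·23·0.2294·1000/23.7 = 34.5109
BU:GU = 34.5109/45

0.7669


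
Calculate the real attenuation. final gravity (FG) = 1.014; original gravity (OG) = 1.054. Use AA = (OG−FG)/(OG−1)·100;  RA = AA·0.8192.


AA = (1.054 − 1.014)/(1.054 − 1)·100 = 74.0741
RA = 74.0741·0.8192

60.6815 %


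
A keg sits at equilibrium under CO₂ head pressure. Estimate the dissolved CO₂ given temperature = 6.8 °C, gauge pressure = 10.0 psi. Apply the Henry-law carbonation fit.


vols = (P + 14.695)·(0.01821 + 0.09011·e^(−0.04·T))
vols = (10.0 + 14.695)·(0.01821 + 0.09011·e^(−0.04·6.8))

2.1450 volumes


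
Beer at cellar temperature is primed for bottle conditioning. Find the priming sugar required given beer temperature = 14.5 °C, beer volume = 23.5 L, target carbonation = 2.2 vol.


residual = 14.695·(0.01821 + 0.09011·e^(−0.04·T));  sugar = (target − residual)·4.0·V
residual = 14.695·(0.01821 + 0.09011·e^(−0.04·14.5)) = 1.0090
sugar = (2.2 − 1.0090)·4.0·23.5

111.9545 g


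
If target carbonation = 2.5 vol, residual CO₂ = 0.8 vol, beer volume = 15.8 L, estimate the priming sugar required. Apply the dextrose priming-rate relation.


sugar = (target − residual)·4.0·V
sugar = (2.5 − 0.8)·4.0·15.8

107.4400 g


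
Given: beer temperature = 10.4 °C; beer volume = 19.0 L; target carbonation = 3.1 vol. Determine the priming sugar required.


residual = 14.695·(0.01821 + 0.09011·e^(−0.04·T));  sugar = (target − residual)·4.0·V
residual = 14.695·(0.01821 + 0.09011·e^(−0.04·10.4)) = 1.1411
sugar = (3.1 − 1.1411)·4.0·19.0

148.8747 g


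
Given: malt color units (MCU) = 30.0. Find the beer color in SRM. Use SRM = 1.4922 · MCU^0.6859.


SRM = 1.4922 · 30.0^0.6859

15.3810 SRM


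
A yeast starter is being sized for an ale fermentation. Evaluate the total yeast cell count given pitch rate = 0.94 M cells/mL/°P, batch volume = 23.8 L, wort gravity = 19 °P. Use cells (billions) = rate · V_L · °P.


cells = 0.94 · 23.8 · 19

425.0680 billion cells


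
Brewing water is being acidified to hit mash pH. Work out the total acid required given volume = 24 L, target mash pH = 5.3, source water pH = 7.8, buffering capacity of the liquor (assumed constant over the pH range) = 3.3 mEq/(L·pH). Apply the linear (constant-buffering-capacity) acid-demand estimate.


acid = buffering capacity · (pH_source − pH_target) · V
acid = 3.3 · (7.8 − 5.3) · 24

198.0000 mEq


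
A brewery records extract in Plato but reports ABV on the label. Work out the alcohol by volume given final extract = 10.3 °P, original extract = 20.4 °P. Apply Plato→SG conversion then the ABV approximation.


SG = 259/(259 − P);  ABV = (OG − FG)·131.25
OG = 259/(259 − 20.4) = 1.0855
FG = 259/(259 − 10.3) = 1.0414
ABV = (1.0855 − 1.0414)·131.25

5.7859 % ABV


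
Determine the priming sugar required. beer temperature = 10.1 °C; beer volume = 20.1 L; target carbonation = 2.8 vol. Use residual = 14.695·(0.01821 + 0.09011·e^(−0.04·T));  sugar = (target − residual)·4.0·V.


residual = 14.695·(0.01821 + 0.09011·e^(−0.04·10.1)) = 1.1517
sugar = (2.8 − 1.1517)·4.0·20.1

132.5259 g


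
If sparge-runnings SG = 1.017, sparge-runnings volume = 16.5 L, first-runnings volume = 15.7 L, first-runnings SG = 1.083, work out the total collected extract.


total = Σ (SG_i − 1)·1000·V_i
first = (1.083 − 1)·1000·15.7 = 1303.1000
sparge = (1.017 − 1)·1000·16.5 = 280.5000
total = 1303.1000 + 280.5000

1583.6000 gravity·L


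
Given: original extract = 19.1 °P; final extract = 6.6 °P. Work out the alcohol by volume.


SG = 259/(259 − P);  ABV = (OG − FG)·131.25
OG = 259/(259 − 19.1) = 1.0796
FG = 259/(259 − 6.6) = 1.0261
ABV = (1.0796 − 1.0261)·131.25

7.0176 % ABV


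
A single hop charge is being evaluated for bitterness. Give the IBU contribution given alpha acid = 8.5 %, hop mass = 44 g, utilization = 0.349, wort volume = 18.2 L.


IBU = (α/100)·mass·U·1000 / V
IBU = (8.5/100)·44·0.349·1000 / 18.2

71.7176 IBU


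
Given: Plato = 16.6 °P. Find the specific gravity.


SG = 259/(259 − P)
SG = 259/(259 − 16.6)

1.0685


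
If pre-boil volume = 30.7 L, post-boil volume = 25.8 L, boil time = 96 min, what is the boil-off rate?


rate = (V_pre − V_post) / (t_min/60)
rate = (30.7 − 25.8) / (96/60)

3.0625 L/hr


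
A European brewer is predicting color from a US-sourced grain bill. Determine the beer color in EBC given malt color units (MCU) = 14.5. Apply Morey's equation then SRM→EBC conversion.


SRM = 1.4922·MCU^0.6859;  EBC = SRM·1.97
SRM = 1.4922·14.5^0.6859 = 9.3413
EBC = 9.3413·1.97

18.4024 EBC


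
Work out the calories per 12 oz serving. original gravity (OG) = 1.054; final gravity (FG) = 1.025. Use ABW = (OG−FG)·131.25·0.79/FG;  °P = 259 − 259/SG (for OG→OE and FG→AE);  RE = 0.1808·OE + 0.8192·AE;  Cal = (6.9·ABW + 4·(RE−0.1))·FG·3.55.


ABW = (1.054 − 1.025)·131.25·0.79/1.025 = 2.9336
OE = 259 − 259/1.054 = 13.2694 °P
AE = 259 − 259/1.025 = 6.3171 °P
RE = 0.1808·13.2694 + 0.8192·6.3171 = 7.5741 °P
Cal = (6.9·2.9336 + 4·(7.5741−0.1))·1.025·3.55

182.4399 kcal


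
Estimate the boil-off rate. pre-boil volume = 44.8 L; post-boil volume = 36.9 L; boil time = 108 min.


rate = (V_pre − V_post) / (t_min/60)
rate = (44.8 − 36.9) / (108/60)

4.3889 L/hr


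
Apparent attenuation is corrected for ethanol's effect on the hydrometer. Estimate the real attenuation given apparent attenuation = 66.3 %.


RA = AA · 0.8192
RA = 66.3 · 0.8192

54.3130 %


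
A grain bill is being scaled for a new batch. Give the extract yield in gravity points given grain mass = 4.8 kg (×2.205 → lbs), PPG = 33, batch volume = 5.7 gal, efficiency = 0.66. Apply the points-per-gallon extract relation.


points = lbs × PPG × eff / vol
lbs = 4.8 × 2.205 = 10.5840
points = 10.5840 × 33 × 0.66 / 5.7

40.4420 points


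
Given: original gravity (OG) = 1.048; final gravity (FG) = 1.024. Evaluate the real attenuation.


AA = (OG−FG)/(OG−1)·100;  RA = AA·0.8192
AA = (1.048 − 1.024)/(1.048 − 1)·100 = 50.0000
RA = 50.0000·0.8192

40.9600 %


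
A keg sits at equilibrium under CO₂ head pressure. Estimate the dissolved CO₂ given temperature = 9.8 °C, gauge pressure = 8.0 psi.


vols = (P + 14.695)·(0.01821 + 0.09011·e^(−0.04·T))
vols = (8.0 + 14.695)·(0.01821 + 0.09011·e^(−0.04·9.8))

1.7951 volumes


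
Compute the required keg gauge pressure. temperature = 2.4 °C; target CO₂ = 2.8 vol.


psi = vols/(0.01821 + 0.09011·e^(−0.04·T)) − 14.695
psi = 2.8/(0.01821 + 0.09011·e^(−0.04·2.4)) − 14.695

13.2849 psi


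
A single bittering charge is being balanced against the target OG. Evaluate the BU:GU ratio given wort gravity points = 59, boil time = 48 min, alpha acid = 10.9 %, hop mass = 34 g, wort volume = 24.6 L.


U = 1.65·0.000125^(GP/1000)·(1−e^(−0.04t))/4.15;  IBU = (α/100)·m·U·1000/V;  BU:GU = IBU/GP
U = 1.65·0.000125^(59/1000)·(1−e^(−0.04·48))/4.15 = 0.1997
IBU = (10.9/100)·34·0.1997·1000/24.6 = 30.0797
BU:GU = 30.0797/59

0.5098


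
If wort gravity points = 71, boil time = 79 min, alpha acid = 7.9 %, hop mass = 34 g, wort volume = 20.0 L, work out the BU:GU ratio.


U = 1.65·0.000125^(GP/1000)·(1−e^(−0.04t))/4.15;  IBU = (α/100)·m·U·1000/V;  BU:GU = IBU/GP
U = 1.65·0.000125^(71/1000)·(1−e^(−0.04·79))/4.15 = 0.2011
IBU = (7.9/100)·34·0.2011·1000/20.0 = 27.0125
BU:GU = 27.0125/71

0.3805


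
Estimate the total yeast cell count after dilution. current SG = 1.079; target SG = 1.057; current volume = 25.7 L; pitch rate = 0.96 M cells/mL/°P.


V_w = V·((SG_c−1)/(SG_t−1)−1);  °P = 259 − 259/SG_t;  cells = rate·(V+V_w)·°P
V_w = 25.7·((1.079−1)/(1.057−1)−1) = 9.9193
V_final = 25.7 + 9.9193 = 35.6193
°P = 259 − 259/1.057 = 13.9669
cells = 0.96·35.6193·13.9669

477.5911 billion cells


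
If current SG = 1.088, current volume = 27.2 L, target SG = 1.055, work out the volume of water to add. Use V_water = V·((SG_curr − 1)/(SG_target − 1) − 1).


V_water = 27.2·((1.088 − 1)/(1.055 − 1) − 1)

16.3200 L


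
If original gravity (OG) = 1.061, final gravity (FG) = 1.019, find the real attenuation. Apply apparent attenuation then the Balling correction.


AA = (OG−FG)/(OG−1)·100;  RA = AA·0.8192
AA = (1.061 − 1.019)/(1.061 − 1)·100 = 68.8525
RA = 68.8525·0.8192

56.4039 %


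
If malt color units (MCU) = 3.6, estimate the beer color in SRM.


SRM = 1.4922 · MCU^0.6859
SRM = 1.4922 · 3.6^0.6859

3.5925 SRM


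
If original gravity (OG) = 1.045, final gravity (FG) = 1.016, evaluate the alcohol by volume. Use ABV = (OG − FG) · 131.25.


ABV = (1.045 − 1.016) · 131.25

3.8062 % ABV


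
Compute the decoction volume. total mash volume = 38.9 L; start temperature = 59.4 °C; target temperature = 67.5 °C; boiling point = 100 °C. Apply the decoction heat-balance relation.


V_dec = V_total·(T_target − T_start)/(T_boil − T_start)
V_dec = 38.9·(67.5 − 59.4)/(100 − 59.4)

7.7608 L


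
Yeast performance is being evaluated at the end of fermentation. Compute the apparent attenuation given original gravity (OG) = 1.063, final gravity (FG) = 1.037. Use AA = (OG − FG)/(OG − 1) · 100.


AA = (1.063 − 1.037)/(1.063 − 1) · 100

41.2698 %


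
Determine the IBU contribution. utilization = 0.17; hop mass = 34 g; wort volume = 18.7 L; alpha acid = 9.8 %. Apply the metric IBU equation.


IBU = (α/100)·mass·U·1000 / V
IBU = (9.8/100)·34·0.17·1000 / 18.7

30.2909 IBU


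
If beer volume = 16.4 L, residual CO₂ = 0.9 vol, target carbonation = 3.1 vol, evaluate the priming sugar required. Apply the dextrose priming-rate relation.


sugar = (target − residual)·4.0·V
sugar = (3.1 − 0.9)·4.0·16.4

144.3200 g


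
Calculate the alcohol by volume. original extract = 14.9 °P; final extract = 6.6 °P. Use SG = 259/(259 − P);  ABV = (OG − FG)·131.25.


OG = 259/(259 − 14.9) = 1.0610
FG = 259/(259 − 6.6) = 1.0261
ABV = (1.0610 − 1.0261)·131.25

4.5795 % ABV


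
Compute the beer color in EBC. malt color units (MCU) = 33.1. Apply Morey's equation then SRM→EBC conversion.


SRM = 1.4922·MCU^0.6859;  EBC = SRM·1.97
SRM = 1.4922·33.1^0.6859 = 16.4542
EBC = 16.4542·1.97

32.4148 EBC


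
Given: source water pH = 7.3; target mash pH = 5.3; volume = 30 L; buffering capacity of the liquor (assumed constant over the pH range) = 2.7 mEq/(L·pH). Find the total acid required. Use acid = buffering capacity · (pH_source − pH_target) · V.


acid = 2.7 · (7.3 − 5.3) · 30

162.0000 mEq


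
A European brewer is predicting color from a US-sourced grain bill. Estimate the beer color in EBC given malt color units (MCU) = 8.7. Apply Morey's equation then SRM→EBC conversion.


SRM = 1.4922·MCU^0.6859;  EBC = SRM·1.97
SRM = 1.4922·8.7^0.6859 = 6.5803
EBC = 6.5803·1.97

12.9631 EBC


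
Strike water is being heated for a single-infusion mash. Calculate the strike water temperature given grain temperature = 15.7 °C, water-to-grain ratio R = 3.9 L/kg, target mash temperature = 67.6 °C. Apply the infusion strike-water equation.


T_strike = (0.41/R)·(T_mash − T_grain) + T_mash
T_strike = (0.41/3.9)·(67.6 − 15.7) + 67.6

73.0562 °C


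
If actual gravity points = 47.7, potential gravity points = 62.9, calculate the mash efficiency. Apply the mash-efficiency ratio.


efficiency = actual / potential × 100
efficiency = 47.7 / 62.9 × 100

75.8347 %


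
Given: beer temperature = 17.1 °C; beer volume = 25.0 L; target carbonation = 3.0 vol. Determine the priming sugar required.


residual = 14.695·(0.01821 + 0.09011·e^(−0.04·T));  sugar = (target − residual)·4.0·V
residual = 14.695·(0.01821 + 0.09011·e^(−0.04·17.1)) = 0.9358
sugar = (3.0 − 0.9358)·4.0·25.0

206.4237 g


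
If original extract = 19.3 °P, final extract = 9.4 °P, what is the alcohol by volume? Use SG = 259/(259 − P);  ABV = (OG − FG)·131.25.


OG = 259/(259 − 19.3) = 1.0805
FG = 259/(259 − 9.4) = 1.0377
ABV = (1.0805 − 1.0377)·131.25

5.6250 % ABV


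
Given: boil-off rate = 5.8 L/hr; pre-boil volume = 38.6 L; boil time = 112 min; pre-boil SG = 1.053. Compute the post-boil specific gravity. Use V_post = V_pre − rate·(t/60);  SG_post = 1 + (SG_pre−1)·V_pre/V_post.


V_post = 38.6 − 5.8·(112/60) = 27.7733
SG_post = 1 + (1.053 − 1)·38.6/27.7733

1.0737


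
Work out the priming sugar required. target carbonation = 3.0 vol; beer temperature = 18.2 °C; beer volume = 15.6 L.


residual = 14.695·(0.01821 + 0.09011·e^(−0.04·T));  sugar = (target − residual)·4.0·V
residual = 14.695·(0.01821 + 0.09011·e^(−0.04·18.2)) = 0.9070
sugar = (3.0 − 0.9070)·4.0·15.6

130.6031 g


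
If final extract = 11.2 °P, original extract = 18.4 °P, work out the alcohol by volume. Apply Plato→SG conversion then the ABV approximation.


SG = 259/(259 − P);  ABV = (OG − FG)·131.25
OG = 259/(259 − 18.4) = 1.0765
FG = 259/(259 − 11.2) = 1.0452
ABV = (1.0765 − 1.0452)·131.25

4.1052 % ABV


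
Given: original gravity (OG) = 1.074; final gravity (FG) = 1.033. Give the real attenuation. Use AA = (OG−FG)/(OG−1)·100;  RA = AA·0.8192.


AA = (1.074 − 1.033)/(1.074 − 1)·100 = 55.4054
RA = 55.4054·0.8192

45.3881 %


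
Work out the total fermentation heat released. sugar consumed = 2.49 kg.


Q = m_sugar · 590 kJ/kg
Q = 2.49 · 590

1469.1000 kJ


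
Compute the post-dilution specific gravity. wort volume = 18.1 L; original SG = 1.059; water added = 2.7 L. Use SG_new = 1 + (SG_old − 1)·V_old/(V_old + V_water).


pts = (1.059 − 1)·1000·18.1/(18.1 + 2.7) = 51.3413
SG_new = 1 + 51.3413/1000

1.0513


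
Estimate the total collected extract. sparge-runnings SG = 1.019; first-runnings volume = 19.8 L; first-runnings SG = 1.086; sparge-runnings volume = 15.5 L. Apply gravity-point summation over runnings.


total = Σ (SG_i − 1)·1000·V_i
first = (1.086 − 1)·1000·19.8 = 1702.8000
sparge = (1.019 − 1)·1000·15.5 = 294.5000
total = 1702.8000 + 294.5000

1997.3000 gravity·L


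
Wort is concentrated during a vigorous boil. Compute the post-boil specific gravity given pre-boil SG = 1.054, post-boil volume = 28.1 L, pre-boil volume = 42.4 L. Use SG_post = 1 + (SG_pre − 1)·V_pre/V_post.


pts_pre = (1.054 − 1)·1000 = 54.0000
pts_post = 54.0000·42.4/28.1 = 81.4804
SG_post = 1 + 81.4804/1000

1.0815


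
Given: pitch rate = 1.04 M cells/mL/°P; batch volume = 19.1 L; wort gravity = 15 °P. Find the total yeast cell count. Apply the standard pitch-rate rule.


cells (billions) = rate · V_L · °P
cells = 1.04 · 19.1 · 15

297.9600 billion cells


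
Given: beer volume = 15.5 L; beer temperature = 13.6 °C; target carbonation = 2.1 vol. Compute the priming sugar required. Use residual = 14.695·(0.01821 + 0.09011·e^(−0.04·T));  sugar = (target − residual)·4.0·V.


residual = 14.695·(0.01821 + 0.09011·e^(−0.04·13.6)) = 1.0362
sugar = (2.1 − 1.0362)·4.0·15.5

65.9574 g


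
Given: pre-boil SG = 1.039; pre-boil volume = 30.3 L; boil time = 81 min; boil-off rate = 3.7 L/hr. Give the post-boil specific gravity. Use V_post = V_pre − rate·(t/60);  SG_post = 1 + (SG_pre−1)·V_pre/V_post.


V_post = 30.3 − 3.7·(81/60) = 25.3050
SG_post = 1 + (1.039 − 1)·30.3/25.3050

1.0467


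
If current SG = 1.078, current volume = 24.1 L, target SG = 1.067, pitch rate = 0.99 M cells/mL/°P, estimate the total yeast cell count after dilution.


V_w = V·((SG_c−1)/(SG_t−1)−1);  °P = 259 − 259/SG_t;  cells = rate·(V+V_w)·°P
V_w = 24.1·((1.078−1)/(1.067−1)−1) = 3.9567
V_final = 24.1 + 3.9567 = 28.0567
°P = 259 − 259/1.067 = 16.2634
cells = 0.99·28.0567·16.2634

451.7334 billion cells


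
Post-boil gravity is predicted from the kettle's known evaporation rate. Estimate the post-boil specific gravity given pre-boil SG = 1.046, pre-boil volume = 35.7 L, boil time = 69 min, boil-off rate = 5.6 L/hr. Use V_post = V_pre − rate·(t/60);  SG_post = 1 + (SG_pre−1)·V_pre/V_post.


V_post = 35.7 − 5.6·(69/60) = 29.2600
SG_post = 1 + (1.046 − 1)·35.7/29.2600

1.0561


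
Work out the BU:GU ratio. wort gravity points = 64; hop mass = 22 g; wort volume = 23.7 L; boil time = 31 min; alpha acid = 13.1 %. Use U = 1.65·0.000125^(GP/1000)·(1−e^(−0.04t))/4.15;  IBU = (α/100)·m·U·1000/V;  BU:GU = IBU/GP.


U = 1.65·0.000125^(64/1000)·(1−e^(−0.04·31))/4.15 = 0.1590
IBU = (13.1/100)·22·0.1590·1000/23.7 = 19.3294
BU:GU = 19.3294/64

0.3020
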